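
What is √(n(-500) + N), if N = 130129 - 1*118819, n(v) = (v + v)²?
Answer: √1011310 ≈ 1005.6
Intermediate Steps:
n(v) = 4*v² (n(v) = (2*v)² = 4*v²)
N = 11310 (N = 130129 - 118819 = 11310)
√(n(-500) + N) = √(4*(-500)² + 11310) = √(4*250000 + 11310) = √(1000000 + 11310) = √1011310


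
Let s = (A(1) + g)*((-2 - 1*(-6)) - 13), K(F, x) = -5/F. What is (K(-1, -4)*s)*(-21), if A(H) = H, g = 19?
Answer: 18900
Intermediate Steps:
s = -180 (s = (1 + 19)*((-2 - 1*(-6)) - 13) = 20*((-2 + 6) - 13) = 20*(4 - 13) = 20*(-9) = -180)
(K(-1, -4)*s)*(-21) = (-5/(-1)*(-180))*(-21) = (-5*(-1)*(-180))*(-21) = (5*(-180))*(-21) = -900*(-21) = 18900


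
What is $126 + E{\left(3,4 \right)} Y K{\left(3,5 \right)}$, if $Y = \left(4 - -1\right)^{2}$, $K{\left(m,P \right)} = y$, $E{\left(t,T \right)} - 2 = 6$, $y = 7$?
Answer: $1526$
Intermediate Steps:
$E{\left(t,T \right)} = 8$ ($E{\left(t,T \right)} = 2 + 6 = 8$)
$K{\left(m,P \right)} = 7$
$Y = 25$ ($Y = \left(4 + 1\right)^{2} = 5^{2} = 25$)
$126 + E{\left(3,4 \right)} Y K{\left(3,5 \right)} = 126 + 8 \cdot 25 \cdot 7 = 126 + 200 \cdot 7 = 126 + 1400 = 1526$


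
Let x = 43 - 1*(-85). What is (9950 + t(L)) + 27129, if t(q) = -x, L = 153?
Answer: 36951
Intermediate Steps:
x = 128 (x = 43 + 85 = 128)
t(q) = -128 (t(q) = -1*128 = -128)
(9950 + t(L)) + 27129 = (9950 - 128) + 27129 = 9822 + 27129 = 36951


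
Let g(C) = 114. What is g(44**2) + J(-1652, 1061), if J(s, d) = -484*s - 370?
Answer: 799312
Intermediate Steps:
J(s, d) = -370 - 484*s
g(44**2) + J(-1652, 1061) = 114 + (-370 - 484*(-1652)) = 114 + (-370 + 799568) = 114 + 799198 = 799312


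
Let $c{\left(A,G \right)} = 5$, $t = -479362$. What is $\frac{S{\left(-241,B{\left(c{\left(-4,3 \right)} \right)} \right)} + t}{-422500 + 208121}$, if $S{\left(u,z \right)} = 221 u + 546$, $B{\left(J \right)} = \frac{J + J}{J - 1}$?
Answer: $\frac{532077}{214379} \approx 2.4819$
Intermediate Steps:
$B{\left(J \right)} = \frac{2 J}{-1 + J}$
$S{\left(u,z \right)} = 546 + 221 u$
$\frac{S{\left(-241,B{\left(c{\left(-4,3 \right)} \right)} \right)} + t}{-422500 + 208121} = \frac{\left(546 + 221 \left(-241\right)\right) - 479362}{-422500 + 208121} = \frac{\left(546 - 53261\right) - 479362}{-214379} = \left(-52715 - 479362\right) \left(- \frac{1}{214379}\right) = \left(-532077\right) \left(- \frac{1}{214379}\right) = \frac{532077}{214379}$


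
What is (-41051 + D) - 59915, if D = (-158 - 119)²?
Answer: -24237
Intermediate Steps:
D = 76729 (D = (-277)² = 76729)
(-41051 + D) - 59915 = (-41051 + 76729) - 59915 = 35678 - 59915 = -24237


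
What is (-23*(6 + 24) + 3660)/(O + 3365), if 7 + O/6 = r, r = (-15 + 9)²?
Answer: 2970/3539 ≈ 0.83922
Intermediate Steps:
r = 36 (r = (-6)² = 36)
O = 174 (O = -42 + 6*36 = -42 + 216 = 174)
(-23*(6 + 24) + 3660)/(O + 3365) = (-23*(6 + 24) + 3660)/(174 + 3365) = (-23*30 + 3660)/3539 = (-690 + 3660)*(1/3539) = 2970*(1/3539) = 2970/3539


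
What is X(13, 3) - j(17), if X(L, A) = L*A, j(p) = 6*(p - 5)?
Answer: -33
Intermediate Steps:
j(p) = -30 + 6*p (j(p) = 6*(-5 + p) = -30 + 6*p)
X(L, A) = A*L
X(13, 3) - j(17) = 3*13 - (-30 + 6*17) = 39 - (-30 + 102) = 39 - 1*72 = 39 - 72 = -33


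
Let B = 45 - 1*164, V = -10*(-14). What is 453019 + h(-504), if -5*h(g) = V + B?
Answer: 2265074/5 ≈ 4.5302e+5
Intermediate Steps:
V = 140
B = -119 (B = 45 - 164 = -119)
h(g) = -21/5 (h(g) = -(140 - 119)/5 = -⅕*21 = -21/5)
453019 + h(-504) = 453019 - 21/5 = 2265074/5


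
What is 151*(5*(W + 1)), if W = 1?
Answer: 1510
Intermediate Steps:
151*(5*(W + 1)) = 151*(5*(1 + 1)) = 151*(5*2) = 151*10 = 1510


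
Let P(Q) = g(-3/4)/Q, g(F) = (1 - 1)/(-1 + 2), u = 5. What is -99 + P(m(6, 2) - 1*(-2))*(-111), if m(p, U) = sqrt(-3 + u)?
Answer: -99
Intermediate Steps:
m(p, U) = sqrt(2) (m(p, U) = sqrt(-3 + 5) = sqrt(2))
g(F) = 0 (g(F) = 0/1 = 0*1 = 0)
P(Q) = 0 (P(Q) = 0/Q = 0)
-99 + P(m(6, 2) - 1*(-2))*(-111) = -99 + 0*(-111) = -99 + 0 = -99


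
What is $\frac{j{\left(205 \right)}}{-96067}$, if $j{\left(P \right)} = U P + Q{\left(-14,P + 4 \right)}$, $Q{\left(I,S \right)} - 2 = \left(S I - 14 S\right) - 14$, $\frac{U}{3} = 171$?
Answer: $- \frac{99301}{96067} \approx -1.0337$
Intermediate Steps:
$U = 513$ ($U = 3 \cdot 171 = 513$)
$Q{\left(I,S \right)} = -12 - 14 S + I S$ ($Q{\left(I,S \right)} = 2 - \left(14 + 14 S - S I\right) = 2 - \left(14 + 14 S - I S\right) = -12 - 14 S + I S$)
$j{\left(P \right)} = -124 + 485 P$ ($j{\left(P \right)} = 513 P - \left(12 + 28 \left(P + 4\right)\right) = 513 P - \left(12 + 28 \left(4 + P\right)\right) = 513 P - \left(124 + 28 P\right) = -124 + 485 P$)
$\frac{j{\left(205 \right)}}{-96067} = \frac{-124 + 485 \cdot 205}{-96067} = \left(-124 + 99425\right) \left(- \frac{1}{96067}\right) = 99301 \left(- \frac{1}{96067}\right) = - \frac{99301}{96067}$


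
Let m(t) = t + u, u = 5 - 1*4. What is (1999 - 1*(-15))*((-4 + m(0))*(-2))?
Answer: 12084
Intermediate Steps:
u = 1 (u = 5 - 4 = 1)
m(t) = 1 + t (m(t) = t + 1 = 1 + t)
(1999 - 1*(-15))*((-4 + m(0))*(-2)) = (1999 - 1*(-15))*((-4 + (1 + 0))*(-2)) = (1999 + 15)*((-4 + 1)*(-2)) = 2014*(-3*(-2)) = 2014*6 = 12084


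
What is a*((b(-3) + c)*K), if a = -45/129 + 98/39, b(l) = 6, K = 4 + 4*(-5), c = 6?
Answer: -232256/559 ≈ -415.48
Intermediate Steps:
K = -16 (K = 4 - 20 = -16)
a = 3629/1677 (a = -45*1/129 + 98*(1/39) = -15/43 + 98/39 = 3629/1677 ≈ 2.1640)
a*((b(-3) + c)*K) = 3629*((6 + 6)*(-16))/1677 = 3629*(12*(-16))/1677 = (3629/1677)*(-192) = -232256/559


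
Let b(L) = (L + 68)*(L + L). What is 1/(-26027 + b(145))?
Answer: 1/35743 ≈ 2.7978e-5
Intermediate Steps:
b(L) = 2*L*(68 + L) (b(L) = (68 + L)*(2*L) = 2*L*(68 + L))
1/(-26027 + b(145)) = 1/(-26027 + 2*145*(68 + 145)) = 1/(-26027 + 2*145*213) = 1/(-26027 + 61770) = 1/35743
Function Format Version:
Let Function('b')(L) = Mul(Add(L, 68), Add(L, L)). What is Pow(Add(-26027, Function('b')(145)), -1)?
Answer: Rational(1, 35743) ≈ 2.7978e-5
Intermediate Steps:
Function('b')(L) = Mul(2, L, Add(68, L)) (Function('b')(L) = Mul(Add(68, L), Mul(2, L)) = Mul(2, L, Add(68, L)))
Pow(Add(-26027, Function('b')(145)), -1) = Pow(Add(-26027, Mul(2, 145, Add(68, 145))), -1) = Pow(Add(-26027, Mul(2, 145, 213)), -1) = Pow(Add(-26027, 61770), -1) = Pow(35743, -1) = Rational(1, 35743)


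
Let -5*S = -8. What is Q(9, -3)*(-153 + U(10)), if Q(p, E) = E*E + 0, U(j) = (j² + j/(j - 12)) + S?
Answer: -2538/5 ≈ -507.60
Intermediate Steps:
S = 8/5 (S = -⅕*(-8) = 8/5 ≈ 1.6000)
U(j) = 8/5 + j² + j/(-12 + j) (U(j) = (j² + j/(j - 12)) + 8/5 = (j² + j/(-12 + j)) + 8/5 = 8/5 + j² + j/(-12 + j))
Q(p, E) = E² (Q(p, E) = E² + 0 = E²)
Q(9, -3)*(-153 + U(10)) = (-3)²*(-153 + (-96 - 60*10² + 5*10³ + 13*10)/(5*(-12 + 10))) = 9*(-153 + (⅕)*(-96 - 60*100 + 5*1000 + 130)/(-2)) = 9*(-153 + (⅕)*(-½)*(-96 - 6000 + 5000 + 130)) = 9*(-153 + (⅕)*(-½)*(-966)) = 9*(-153 + 483/5) = 9*(-282/5) = -2538/5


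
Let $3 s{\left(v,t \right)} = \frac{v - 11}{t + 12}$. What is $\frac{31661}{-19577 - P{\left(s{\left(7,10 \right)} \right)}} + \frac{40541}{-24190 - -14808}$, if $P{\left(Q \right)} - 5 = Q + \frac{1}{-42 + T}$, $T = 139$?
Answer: $- \frac{3492019955063}{588080844622} \approx -5.938$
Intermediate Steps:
$s{\left(v,t \right)} = \frac{-11 + v}{3 \left(12 + t\right)}$ ($s{\left(v,t \right)} = \frac{\left(v - 11\right) \frac{1}{t + 12}}{3} = \frac{\left(-11 + v\right) \frac{1}{12 + t}}{3} = \frac{\frac{1}{12 + t} \left(-11 + v\right)}{3} = \frac{-11 + v}{3 \left(12 + t\right)}$)
$P{\left(Q \right)} = \frac{486}{97} + Q$ ($P{\left(Q \right)} = 5 + \left(Q + \frac{1}{-42 + 139}\right) = 5 + \left(Q + \frac{1}{97}\right) = 5 + \left(\frac{1}{97} + Q\right) = \frac{486}{97} + Q$)
$\frac{31661}{-19577 - P{\left(s{\left(7,10 \right)} \right)}} + \frac{40541}{-24190 - -14808} = \frac{31661}{-19577 - \left(\frac{486}{97} + \frac{-11 + 7}{3 \left(12 + 10\right)}\right)} + \frac{40541}{-24190 - -14808} = \frac{31661}{-19577 - \left(\frac{486}{97} + \frac{1}{3} \cdot \frac{1}{22} \left(-4\right)\right)} + \frac{40541}{-24190 + 14808} = \frac{31661}{-19577 - \left(\frac{486}{97} + \frac{1}{3} \cdot \frac{1}{22} \left(-4\right)\right)} + \frac{40541}{-9382} = \frac{31661}{-19577 - \left(\frac{486}{97} - \frac{2}{33}\right)} + 40541 \left(- \frac{1}{9382}\right) = \frac{31661}{-19577 - \frac{15844}{3201}} - \frac{40541}{9382} = \frac{31661}{- \frac{62681821}{3201}} - \frac{40541}{9382} = 31661 \left(- \frac{3201}{62681821}\right) - \frac{40541}{9382} = - \frac{101346861}{62681821} - \frac{40541}{9382} = - \frac{3492019955063}{588080844622}$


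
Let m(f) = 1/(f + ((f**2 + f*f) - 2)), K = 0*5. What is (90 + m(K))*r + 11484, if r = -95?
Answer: 5963/2 ≈ 2981.5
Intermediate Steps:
K = 0
m(f) = 1/(-2 + f + 2*f**2) (m(f) = 1/(f + ((f**2 + f**2) - 2)) = 1/(f + (2*f**2 - 2)) = 1/(f + (-2 + 2*f**2)) = 1/(-2 + f + 2*f**2))
(90 + m(K))*r + 11484 = (90 + 1/(-2 + 0 + 2*0**2))*(-95) + 11484 = (90 + 1/(-2 + 0 + 2*0))*(-95) + 11484 = (90 + 1/(-2 + 0 + 0))*(-95) + 11484 = (90 + 1/(-2))*(-95) + 11484 = (90 - 1/2)*(-95) + 11484 = (179/2)*(-95) + 11484 = -17005/2 + 11484 = 5963/2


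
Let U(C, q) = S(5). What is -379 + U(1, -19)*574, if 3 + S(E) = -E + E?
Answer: -2101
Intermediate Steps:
S(E) = -3 (S(E) = -3 + (-E + E) = -3 + 0 = -3)
U(C, q) = -3
-379 + U(1, -19)*574 = -379 - 3*574 = -379 - 1722 = -2101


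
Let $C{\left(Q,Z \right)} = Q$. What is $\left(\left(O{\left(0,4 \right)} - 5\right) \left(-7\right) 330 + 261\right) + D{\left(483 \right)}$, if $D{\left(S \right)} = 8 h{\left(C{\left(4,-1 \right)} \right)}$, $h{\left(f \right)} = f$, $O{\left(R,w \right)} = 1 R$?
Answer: $11843$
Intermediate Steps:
$O{\left(R,w \right)} = R$
$D{\left(S \right)} = 32$ ($D{\left(S \right)} = 8 \cdot 4 = 32$)
$\left(\left(O{\left(0,4 \right)} - 5\right) \left(-7\right) 330 + 261\right) + D{\left(483 \right)} = \left(\left(0 - 5\right) \left(-7\right) 330 + 261\right) + 32 = \left(\left(-5\right) \left(-7\right) 330 + 261\right) + 32 = \left(35 \cdot 330 + 261\right) + 32 = \left(11550 + 261\right) + 32 = 11811 + 32 = 11843$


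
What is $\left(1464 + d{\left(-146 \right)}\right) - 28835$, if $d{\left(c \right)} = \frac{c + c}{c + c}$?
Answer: $-27370$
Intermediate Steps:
$d{\left(c \right)} = 1$ ($d{\left(c \right)} = \frac{2 c}{2 c} = 2 c \frac{1}{2 c} = 1$)
$\left(1464 + d{\left(-146 \right)}\right) - 28835 = \left(1464 + 1\right) - 28835 = 1465 - 28835 = -27370$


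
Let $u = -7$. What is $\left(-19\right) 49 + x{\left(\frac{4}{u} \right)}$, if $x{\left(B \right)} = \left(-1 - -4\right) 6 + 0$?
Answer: $-913$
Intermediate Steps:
$x{\left(B \right)} = 18$ ($x{\left(B \right)} = \left(-1 + 4\right) 6 + 0 = 3 \cdot 6 + 0 = 18 + 0 = 18$)
$\left(-19\right) 49 + x{\left(\frac{4}{u} \right)} = \left(-19\right) 49 + 18 = -931 + 18 = -913$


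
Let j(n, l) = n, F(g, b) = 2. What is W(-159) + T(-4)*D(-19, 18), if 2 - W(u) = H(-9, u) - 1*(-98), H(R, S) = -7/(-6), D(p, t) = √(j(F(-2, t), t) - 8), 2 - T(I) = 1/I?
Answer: -583/6 + 9*I*√6/4 ≈ -97.167 + 5.5114*I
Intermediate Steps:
T(I) = 2 - 1/I
D(p, t) = I*√6 (D(p, t) = √(2 - 8) = √(-6) = I*√6)
H(R, S) = 7/6 (H(R, S) = -7*(-⅙) = 7/6)
W(u) = -583/6 (W(u) = 2 - (7/6 - 1*(-98)) = 2 - (7/6 + 98) = 2 - 1*595/6 = 2 - 595/6 = -583/6)
W(-159) + T(-4)*D(-19, 18) = -583/6 + (2 - 1/(-4))*(I*√6) = -583/6 + (2 - 1*(-¼))*(I*√6) = -583/6 + (2 + ¼)*(I*√6) = -583/6 + 9*(I*√6)/4 = -583/6 + 9*I*√6/4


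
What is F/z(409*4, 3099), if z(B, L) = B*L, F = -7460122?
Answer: -3730061/2534982 ≈ -1.4714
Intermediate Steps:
F/z(409*4, 3099) = -7460122/((409*4)*3099) = -7460122/(1636*3099) = -7460122/5069964 = -7460122*1/5069964 = -3730061/2534982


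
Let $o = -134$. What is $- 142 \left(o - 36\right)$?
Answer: $24140$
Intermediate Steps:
$- 142 \left(o - 36\right) = - 142 \left(-134 - 36\right) = \left(-142\right) \left(-170\right) = 24140$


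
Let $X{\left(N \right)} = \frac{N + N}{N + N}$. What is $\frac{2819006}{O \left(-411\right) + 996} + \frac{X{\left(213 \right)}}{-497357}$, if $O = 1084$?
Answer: $- \frac{100146629405}{15792079464} \approx -6.3416$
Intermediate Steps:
$X{\left(N \right)} = 1$ ($X{\left(N \right)} = \frac{2 N}{2 N} = 2 N \frac{1}{2 N} = 1$)
$\frac{2819006}{O \left(-411\right) + 996} + \frac{X{\left(213 \right)}}{-497357} = \frac{2819006}{1084 \left(-411\right) + 996} + 1 \frac{1}{-497357} = \frac{2819006}{-445524 + 996} + 1 \left(- \frac{1}{497357}\right) = \frac{2819006}{-444528} - \frac{1}{497357} = 2819006 \left(- \frac{1}{444528}\right) - \frac{1}{497357} = - \frac{1409503}{222264} - \frac{1}{497357} = - \frac{100146629405}{15792079464}$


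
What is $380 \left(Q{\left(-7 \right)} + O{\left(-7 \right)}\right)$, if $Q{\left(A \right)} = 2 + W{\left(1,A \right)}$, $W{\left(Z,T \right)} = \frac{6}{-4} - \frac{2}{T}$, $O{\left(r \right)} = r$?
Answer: $- \frac{16530}{7} \approx -2361.4$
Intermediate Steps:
$W{\left(Z,T \right)} = - \frac{3}{2} - \frac{2}{T}$ ($W{\left(Z,T \right)} = 6 \left(- \frac{1}{4}\right) - \frac{2}{T} = - \frac{3}{2} - \frac{2}{T}$)
$Q{\left(A \right)} = \frac{1}{2} - \frac{2}{A}$ ($Q{\left(A \right)} = 2 - \left(\frac{3}{2} + \frac{2}{A}\right) = \frac{1}{2} - \frac{2}{A}$)
$380 \left(Q{\left(-7 \right)} + O{\left(-7 \right)}\right) = 380 \left(\frac{-4 - 7}{2 \left(-7\right)} - 7\right) = 380 \left(\frac{1}{2} \left(- \frac{1}{7}\right) \left(-11\right) - 7\right) = 380 \left(\frac{11}{14} - 7\right) = 380 \left(- \frac{87}{14}\right) = - \frac{16530}{7}$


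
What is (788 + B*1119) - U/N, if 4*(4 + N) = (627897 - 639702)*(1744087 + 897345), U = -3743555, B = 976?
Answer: 8519980030517253/7795526194 ≈ 1.0929e+6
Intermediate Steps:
N = -7795526194 (N = -4 + ((627897 - 639702)*(1744087 + 897345))/4 = -4 + (-11805*2641432)/4 = -4 + (1/4)*(-31182104760) = -4 - 7795526190 = -7795526194)
(788 + B*1119) - U/N = (788 + 976*1119) - (-3743555)/(-7795526194) = (788 + 1092144) - (-3743555)*(-1)/7795526194 = 1092932 - 1*3743555/7795526194 = 1092932 - 3743555/7795526194 = 8519980030517253/7795526194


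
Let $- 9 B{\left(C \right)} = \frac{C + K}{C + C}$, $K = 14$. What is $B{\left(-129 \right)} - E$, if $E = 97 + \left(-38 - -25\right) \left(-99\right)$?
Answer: $- \frac{3213763}{2322} \approx -1384.0$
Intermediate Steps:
$B{\left(C \right)} = - \frac{14 + C}{18 C}$ ($B{\left(C \right)} = - \frac{\left(C + 14\right) \frac{1}{C + C}}{9} = - \frac{\left(14 + C\right) \frac{1}{2 C}}{9} = - \frac{\frac{1}{2} \frac{1}{C} \left(14 + C\right)}{9} = - \frac{14 + C}{18 C}$)
$E = 1384$ ($E = 97 + \left(-38 + 25\right) \left(-99\right) = 97 - -1287 = 97 + 1287 = 1384$)
$B{\left(-129 \right)} - E = \frac{-14 - -129}{18 \left(-129\right)} - 1384 = \frac{1}{18} \left(- \frac{1}{129}\right) \left(-14 + 129\right) - 1384 = \frac{1}{18} \left(- \frac{1}{129}\right) 115 - 1384 = - \frac{115}{2322} - 1384 = - \frac{3213763}{2322}$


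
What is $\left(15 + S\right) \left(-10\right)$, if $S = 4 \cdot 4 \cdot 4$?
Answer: $-790$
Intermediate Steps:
$S = 64$ ($S = 16 \cdot 4 = 64$)
$\left(15 + S\right) \left(-10\right) = \left(15 + 64\right) \left(-10\right) = 79 \left(-10\right) = -790$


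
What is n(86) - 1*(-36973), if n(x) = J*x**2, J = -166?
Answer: -1190763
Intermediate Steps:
n(x) = -166*x**2
n(86) - 1*(-36973) = -166*86**2 - 1*(-36973) = -166*7396 + 36973 = -1227736 + 36973 = -1190763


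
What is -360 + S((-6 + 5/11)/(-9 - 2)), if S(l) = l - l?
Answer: -360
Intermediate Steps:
S(l) = 0
-360 + S((-6 + 5/11)/(-9 - 2)) = -360 + 0 = -360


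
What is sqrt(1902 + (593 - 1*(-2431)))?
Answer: sqrt(4926) ≈ 70.185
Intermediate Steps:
sqrt(1902 + (593 - 1*(-2431))) = sqrt(1902 + (593 + 2431)) = sqrt(1902 + 3024) = sqrt(4926)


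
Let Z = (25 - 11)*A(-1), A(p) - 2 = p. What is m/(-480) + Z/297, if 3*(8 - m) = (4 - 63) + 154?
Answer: 4583/47520 ≈ 0.096444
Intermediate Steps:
A(p) = 2 + p
m = -71/3 (m = 8 - ((4 - 63) + 154)/3 = 8 - (-59 + 154)/3 = 8 - 1/3*95 = 8 - 95/3 = -71/3 ≈ -23.667)
Z = 14 (Z = (25 - 11)*(2 - 1) = 14*1 = 14)
m/(-480) + Z/297 = -71/3/(-480) + 14/297 = -71/3*(-1/480) + 14*(1/297) = 71/1440 + 14/297 = 4583/47520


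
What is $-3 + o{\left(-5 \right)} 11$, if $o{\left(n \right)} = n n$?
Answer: $272$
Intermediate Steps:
$o{\left(n \right)} = n^{2}$
$-3 + o{\left(-5 \right)} 11 = -3 + \left(-5\right)^{2} \cdot 11 = -3 + 25 \cdot 11 = -3 + 275 = 272$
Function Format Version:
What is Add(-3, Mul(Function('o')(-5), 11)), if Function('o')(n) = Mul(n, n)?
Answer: 272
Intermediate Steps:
Function('o')(n) = Pow(n, 2)
Add(-3, Mul(Function('o')(-5), 11)) = Add(-3, Mul(Pow(-5, 2), 11)) = Add(-3, Mul(25, 11)) = Add(-3, 275) = 272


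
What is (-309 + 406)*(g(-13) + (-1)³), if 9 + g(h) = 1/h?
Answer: -12707/13 ≈ -977.46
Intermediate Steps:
g(h) = -9 + 1/h
(-309 + 406)*(g(-13) + (-1)³) = (-309 + 406)*((-9 + 1/(-13)) + (-1)³) = 97*((-9 - 1/13) - 1) = 97*(-118/13 - 1) = 97*(-131/13) = -12707/13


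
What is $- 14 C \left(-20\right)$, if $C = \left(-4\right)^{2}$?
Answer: $4480$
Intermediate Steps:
$C = 16$
$- 14 C \left(-20\right) = \left(-14\right) 16 \left(-20\right) = \left(-224\right) \left(-20\right) = 4480$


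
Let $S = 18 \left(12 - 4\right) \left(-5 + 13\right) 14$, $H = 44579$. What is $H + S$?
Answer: $60707$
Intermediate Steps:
$S = 16128$ ($S = 18 \cdot 8 \cdot 8 \cdot 14 = 18 \cdot 64 \cdot 14 = 1152 \cdot 14 = 16128$)
$H + S = 44579 + 16128 = 60707$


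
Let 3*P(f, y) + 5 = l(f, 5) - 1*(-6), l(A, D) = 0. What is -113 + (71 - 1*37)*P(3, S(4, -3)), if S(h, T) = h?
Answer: -305/3 ≈ -101.67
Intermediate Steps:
P(f, y) = 1/3 (P(f, y) = -5/3 + (0 - 1*(-6))/3 = -5/3 + (0 + 6)/3 = -5/3 + (1/3)*6 = -5/3 + 2 = 1/3)
-113 + (71 - 1*37)*P(3, S(4, -3)) = -113 + (71 - 1*37)*(1/3) = -113 + (71 - 37)*(1/3) = -113 + 34*(1/3) = -113 + 34/3 = -305/3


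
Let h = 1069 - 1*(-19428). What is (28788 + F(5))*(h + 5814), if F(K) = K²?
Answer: 758098843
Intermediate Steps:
h = 20497 (h = 1069 + 19428 = 20497)
(28788 + F(5))*(h + 5814) = (28788 + 5²)*(20497 + 5814) = (28788 + 25)*26311 = 28813*26311 = 758098843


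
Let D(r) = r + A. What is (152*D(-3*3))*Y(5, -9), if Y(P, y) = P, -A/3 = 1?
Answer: -9120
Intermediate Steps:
A = -3 (A = -3*1 = -3)
D(r) = -3 + r (D(r) = r - 3 = -3 + r)
(152*D(-3*3))*Y(5, -9) = (152*(-3 - 3*3))*5 = (152*(-3 - 9))*5 = (152*(-12))*5 = -1824*5 = -9120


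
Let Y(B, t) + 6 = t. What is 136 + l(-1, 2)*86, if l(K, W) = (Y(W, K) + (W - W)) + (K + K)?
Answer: -638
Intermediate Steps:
Y(B, t) = -6 + t
l(K, W) = -6 + 3*K (l(K, W) = ((-6 + K) + (W - W)) + (K + K) = ((-6 + K) + 0) + 2*K = (-6 + K) + 2*K = -6 + 3*K)
136 + l(-1, 2)*86 = 136 + (-6 + 3*(-1))*86 = 136 + (-6 - 3)*86 = 136 - 9*86 = 136 - 774 = -638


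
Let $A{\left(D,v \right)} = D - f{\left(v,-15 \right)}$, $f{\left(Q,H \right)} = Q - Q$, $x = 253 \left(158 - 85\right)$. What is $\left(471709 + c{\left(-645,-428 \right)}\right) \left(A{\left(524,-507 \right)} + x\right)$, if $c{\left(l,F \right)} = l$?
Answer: $8946918552$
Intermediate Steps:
$x = 18469$ ($x = 253 \cdot 73 = 18469$)
$f{\left(Q,H \right)} = 0$
$A{\left(D,v \right)} = D$ ($A{\left(D,v \right)} = D - 0 = D + 0 = D$)
$\left(471709 + c{\left(-645,-428 \right)}\right) \left(A{\left(524,-507 \right)} + x\right) = \left(471709 - 645\right) \left(524 + 18469\right) = 471064 \cdot 18993 = 8946918552$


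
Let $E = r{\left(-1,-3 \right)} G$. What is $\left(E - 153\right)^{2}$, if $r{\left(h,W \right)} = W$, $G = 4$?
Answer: $27225$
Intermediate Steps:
$E = -12$ ($E = \left(-3\right) 4 = -12$)
$\left(E - 153\right)^{2} = \left(-12 - 153\right)^{2} = \left(-165\right)^{2} = 27225$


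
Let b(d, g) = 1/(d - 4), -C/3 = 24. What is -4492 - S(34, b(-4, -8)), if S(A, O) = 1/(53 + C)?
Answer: -85347/19 ≈ -4491.9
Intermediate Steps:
C = -72 (C = -3*24 = -72)
b(d, g) = 1/(-4 + d)
S(A, O) = -1/19 (S(A, O) = 1/(53 - 72) = 1/(-19) = -1/19)
-4492 - S(34, b(-4, -8)) = -4492 - 1*(-1/19) = -4492 + 1/19 = -85347/19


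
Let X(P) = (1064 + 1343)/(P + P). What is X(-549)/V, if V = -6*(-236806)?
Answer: -2407/1560077928 ≈ -1.5429e-6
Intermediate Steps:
X(P) = 2407/(2*P) (X(P) = 2407/((2*P)) = 2407*(1/(2*P)) = 2407/(2*P))
V = 1420836
X(-549)/V = ((2407/2)/(-549))/1420836 = ((2407/2)*(-1/549))*(1/1420836) = -2407/1098*1/1420836 = -2407/1560077928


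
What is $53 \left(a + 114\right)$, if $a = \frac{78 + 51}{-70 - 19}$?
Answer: $\frac{530901}{89} \approx 5965.2$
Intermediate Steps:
$a = - \frac{129}{89}$ ($a = \frac{129}{-89} = 129 \left(- \frac{1}{89}\right) = - \frac{129}{89} \approx -1.4494$)
$53 \left(a + 114\right) = 53 \left(- \frac{129}{89} + 114\right) = 53 \cdot \frac{10017}{89} = \frac{530901}{89}$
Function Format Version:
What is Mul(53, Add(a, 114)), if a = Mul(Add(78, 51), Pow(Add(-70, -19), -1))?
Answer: Rational(530901, 89) ≈ 5965.2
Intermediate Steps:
a = Rational(-129, 89) (a = Mul(129, Pow(-89, -1)) = Mul(129, Rational(-1, 89)) = Rational(-129, 89) ≈ -1.4494)
Mul(53, Add(a, 114)) = Mul(53, Add(Rational(-129, 89), 114)) = Mul(53, Rational(10017, 89)) = Rational(530901, 89)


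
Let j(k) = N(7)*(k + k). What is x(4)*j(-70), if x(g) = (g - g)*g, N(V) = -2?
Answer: 0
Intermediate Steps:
x(g) = 0 (x(g) = 0*g = 0)
j(k) = -4*k (j(k) = -2*(k + k) = -4*k)
x(4)*j(-70) = 0*(-4*(-70)) = 0*280 = 0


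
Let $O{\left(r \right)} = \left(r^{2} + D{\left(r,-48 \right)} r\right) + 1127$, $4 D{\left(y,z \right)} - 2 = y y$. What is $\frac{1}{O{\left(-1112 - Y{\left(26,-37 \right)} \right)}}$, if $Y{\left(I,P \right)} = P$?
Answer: $- \frac{4}{1237672017} \approx -3.2319 \cdot 10^{-9}$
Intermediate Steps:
$D{\left(y,z \right)} = \frac{1}{2} + \frac{y^{2}}{4}$ ($D{\left(y,z \right)} = \frac{1}{2} + \frac{y y}{4} = \frac{1}{2} + \frac{y^{2}}{4}$)
$O{\left(r \right)} = 1127 + r^{2} + r \left(\frac{1}{2} + \frac{r^{2}}{4}\right)$ ($O{\left(r \right)} = \left(r^{2} + \left(\frac{1}{2} + \frac{r^{2}}{4}\right) r\right) + 1127 = \left(r^{2} + r \left(\frac{1}{2} + \frac{r^{2}}{4}\right)\right) + 1127 = 1127 + r^{2} + r \left(\frac{1}{2} + \frac{r^{2}}{4}\right)$)
$\frac{1}{O{\left(-1112 - Y{\left(26,-37 \right)} \right)}} = \frac{1}{1127 + \left(-1112 - -37\right)^{2} + \frac{-1112 - -37}{2} + \frac{\left(-1112 - -37\right)^{3}}{4}} = \frac{1}{1127 + \left(-1112 + 37\right)^{2} + \frac{-1112 + 37}{2} + \frac{\left(-1112 + 37\right)^{3}}{4}} = \frac{1}{1127 + \left(-1075\right)^{2} + \frac{1}{2} \left(-1075\right) + \frac{\left(-1075\right)^{3}}{4}} = \frac{1}{1127 + 1155625 - \frac{1075}{2} + \frac{1}{4} \left(-1242296875\right)} = \frac{1}{1127 + 1155625 - \frac{1075}{2} - \frac{1242296875}{4}} = \frac{1}{- \frac{1237672017}{4}} = - \frac{4}{1237672017}$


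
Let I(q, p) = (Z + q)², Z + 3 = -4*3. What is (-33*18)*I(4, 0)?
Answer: -71874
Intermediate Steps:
Z = -15 (Z = -3 - 4*3 = -3 - 12 = -15)
I(q, p) = (-15 + q)²
(-33*18)*I(4, 0) = (-33*18)*(-15 + 4)² = -594*(-11)² = -594*121 = -71874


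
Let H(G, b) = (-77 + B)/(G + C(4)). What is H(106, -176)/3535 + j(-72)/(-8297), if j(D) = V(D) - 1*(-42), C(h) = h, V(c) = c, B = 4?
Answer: 11059819/3226288450 ≈ 0.0034280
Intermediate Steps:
H(G, b) = -73/(4 + G) (H(G, b) = (-77 + 4)/(G + 4) = -73/(4 + G))
j(D) = 42 + D (j(D) = D - 1*(-42) = D + 42 = 42 + D)
H(106, -176)/3535 + j(-72)/(-8297) = -73/(4 + 106)/3535 + (42 - 72)/(-8297) = -73/110*(1/3535) - 30*(-1/8297) = -73*1/110*(1/3535) + 30/8297 = -73/110*1/3535 + 30/8297 = -73/388850 + 30/8297 = 11059819/3226288450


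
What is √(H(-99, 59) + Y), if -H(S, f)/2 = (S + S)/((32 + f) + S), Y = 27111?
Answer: √108246/2 ≈ 164.50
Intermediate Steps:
H(S, f) = -4*S/(32 + S + f) (H(S, f) = -2*(S + S)/((32 + f) + S) = -2*2*S/(32 + S + f) = -4*S/(32 + S + f))
√(H(-99, 59) + Y) = √(-4*(-99)/(32 - 99 + 59) + 27111) = √(-4*(-99)/(-8) + 27111) = √(-4*(-99)*(-⅛) + 27111) = √(-99/2 + 27111) = √(54123/2) = √108246/2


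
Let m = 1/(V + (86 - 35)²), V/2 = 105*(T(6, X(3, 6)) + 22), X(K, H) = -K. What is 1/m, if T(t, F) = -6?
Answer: 5961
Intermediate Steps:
V = 3360 (V = 2*(105*(-6 + 22)) = 2*(105*16) = 2*1680 = 3360)
m = 1/5961 (m = 1/(3360 + (86 - 35)²) = 1/(3360 + 51²) = 1/(3360 + 2601) = 1/5961 ≈ 0.00016776)
1/m = 1/(1/5961) = 5961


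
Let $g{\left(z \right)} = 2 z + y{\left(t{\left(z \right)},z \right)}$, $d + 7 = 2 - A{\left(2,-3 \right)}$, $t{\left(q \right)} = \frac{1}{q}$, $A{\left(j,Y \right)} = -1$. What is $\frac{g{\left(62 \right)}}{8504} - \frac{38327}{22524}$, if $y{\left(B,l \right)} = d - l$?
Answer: $- \frac{20289151}{11971506} \approx -1.6948$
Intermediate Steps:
$d = -4$ ($d = -7 + \left(2 - -1\right) = -7 + \left(2 + 1\right) = -7 + 3 = -4$)
$y{\left(B,l \right)} = -4 - l$
$g{\left(z \right)} = -4 + z$ ($g{\left(z \right)} = 2 z - \left(4 + z\right) = -4 + z$)
$\frac{g{\left(62 \right)}}{8504} - \frac{38327}{22524} = \frac{-4 + 62}{8504} - \frac{38327}{22524} = 58 \cdot \frac{1}{8504} - \frac{38327}{22524} = \frac{29}{4252} - \frac{38327}{22524} = - \frac{20289151}{11971506}$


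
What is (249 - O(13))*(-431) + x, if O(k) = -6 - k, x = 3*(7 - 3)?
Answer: -115496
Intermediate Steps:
x = 12 (x = 3*4 = 12)
(249 - O(13))*(-431) + x = (249 - (-6 - 1*13))*(-431) + 12 = (249 - (-6 - 13))*(-431) + 12 = (249 - 1*(-19))*(-431) + 12 = (249 + 19)*(-431) + 12 = 268*(-431) + 12 = -115508 + 12 = -115496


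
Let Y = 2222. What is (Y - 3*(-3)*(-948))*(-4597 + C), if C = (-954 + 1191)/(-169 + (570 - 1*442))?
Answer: 1190785340/41 ≈ 2.9044e+7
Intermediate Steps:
C = -237/41 (C = 237/(-169 + (570 - 442)) = 237/(-169 + 128) = 237/(-41) = 237*(-1/41) = -237/41 ≈ -5.7805)
(Y - 3*(-3)*(-948))*(-4597 + C) = (2222 - 3*(-3)*(-948))*(-4597 - 237/41) = (2222 + 9*(-948))*(-188714/41) = (2222 - 8532)*(-188714/41) = -6310*(-188714/41) = 1190785340/41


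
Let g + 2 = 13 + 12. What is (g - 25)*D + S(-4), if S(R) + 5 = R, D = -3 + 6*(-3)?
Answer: 33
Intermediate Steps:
g = 23 (g = -2 + (13 + 12) = -2 + 25 = 23)
D = -21 (D = -3 - 18 = -21)
S(R) = -5 + R
(g - 25)*D + S(-4) = (23 - 25)*(-21) + (-5 - 4) = -2*(-21) - 9 = 42 - 9 = 33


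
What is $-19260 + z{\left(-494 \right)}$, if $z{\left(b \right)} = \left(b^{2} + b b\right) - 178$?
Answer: $468634$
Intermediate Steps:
$z{\left(b \right)} = -178 + 2 b^{2}$ ($z{\left(b \right)} = \left(b^{2} + b^{2}\right) - 178 = 2 b^{2} - 178 = -178 + 2 b^{2}$)
$-19260 + z{\left(-494 \right)} = -19260 - \left(178 - 2 \left(-494\right)^{2}\right) = -19260 + \left(-178 + 2 \cdot 244036\right) = -19260 + \left(-178 + 488072\right) = -19260 + 487894 = 468634$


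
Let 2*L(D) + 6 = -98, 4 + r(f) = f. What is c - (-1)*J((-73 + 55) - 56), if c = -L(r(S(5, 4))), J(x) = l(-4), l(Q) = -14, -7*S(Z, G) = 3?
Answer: 38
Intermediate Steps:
S(Z, G) = -3/7 (S(Z, G) = -⅐*3 = -3/7)
r(f) = -4 + f
L(D) = -52 (L(D) = -3 + (½)*(-98) = -3 - 49 = -52)
J(x) = -14
c = 52 (c = -1*(-52) = 52)
c - (-1)*J((-73 + 55) - 56) = 52 - (-1)*(-14) = 52 - 1*14 = 52 - 14 = 38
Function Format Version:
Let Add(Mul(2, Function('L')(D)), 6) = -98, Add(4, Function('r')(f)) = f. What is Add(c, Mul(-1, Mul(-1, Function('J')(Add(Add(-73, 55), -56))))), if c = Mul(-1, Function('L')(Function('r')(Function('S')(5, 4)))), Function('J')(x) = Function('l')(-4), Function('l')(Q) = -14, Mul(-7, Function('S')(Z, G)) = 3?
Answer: 38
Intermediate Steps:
Function('S')(Z, G) = Rational(-3, 7) (Function('S')(Z, G) = Mul(Rational(-1, 7), 3) = Rational(-3, 7))
Function('r')(f) = Add(-4, f)
Function('L')(D) = -52 (Function('L')(D) = Add(-3, Mul(Rational(1, 2), -98)) = Add(-3, -49) = -52)
Function('J')(x) = -14
c = 52 (c = Mul(-1, -52) = 52)
Add(c, Mul(-1, Mul(-1, Function('J')(Add(Add(-73, 55), -56))))) = Add(52, Mul(-1, Mul(-1, -14))) = Add(52, Mul(-1, 14)) = Add(52, -14) = 38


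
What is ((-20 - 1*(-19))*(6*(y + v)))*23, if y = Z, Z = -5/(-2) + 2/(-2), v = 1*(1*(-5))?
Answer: 483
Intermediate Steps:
v = -5 (v = 1*(-5) = -5)
Z = 3/2 (Z = -5*(-1/2) + 2*(-1/2) = 5/2 - 1 = 3/2 ≈ 1.5000)
y = 3/2 ≈ 1.5000
((-20 - 1*(-19))*(6*(y + v)))*23 = ((-20 - 1*(-19))*(6*(3/2 - 5)))*23 = ((-20 + 19)*(6*(-7/2)))*23 = -1*(-21)*23 = 21*23 = 483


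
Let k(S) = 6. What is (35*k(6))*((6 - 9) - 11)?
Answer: -2940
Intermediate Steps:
(35*k(6))*((6 - 9) - 11) = (35*6)*((6 - 9) - 11) = 210*(-3 - 11) = 210*(-14) = -2940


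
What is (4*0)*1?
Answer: 0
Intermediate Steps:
(4*0)*1 = 0*1 = 0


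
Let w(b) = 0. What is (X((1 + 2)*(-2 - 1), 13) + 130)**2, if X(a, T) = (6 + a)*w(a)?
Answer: 16900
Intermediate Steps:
X(a, T) = 0 (X(a, T) = (6 + a)*0 = 0)
(X((1 + 2)*(-2 - 1), 13) + 130)**2 = (0 + 130)**2 = 130**2 = 16900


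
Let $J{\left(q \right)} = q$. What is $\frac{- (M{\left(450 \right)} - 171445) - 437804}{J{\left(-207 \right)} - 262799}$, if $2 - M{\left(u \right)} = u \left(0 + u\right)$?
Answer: $\frac{63861}{263006} \approx 0.24281$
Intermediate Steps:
$M{\left(u \right)} = 2 - u^{2}$ ($M{\left(u \right)} = 2 - u \left(0 + u\right) = 2 - u u = 2 - u^{2}$)
$\frac{- (M{\left(450 \right)} - 171445) - 437804}{J{\left(-207 \right)} - 262799} = \frac{- (\left(2 - 450^{2}\right) - 171445) - 437804}{-207 - 262799} = \frac{- (\left(2 - 202500\right) - 171445) - 437804}{-263006} = \left(- (\left(2 - 202500\right) - 171445) - 437804\right) \left(- \frac{1}{263006}\right) = \left(- (-202498 - 171445) - 437804\right) \left(- \frac{1}{263006}\right) = \left(\left(-1\right) \left(-373943\right) - 437804\right) \left(- \frac{1}{263006}\right) = \left(373943 - 437804\right) \left(- \frac{1}{263006}\right) = \left(-63861\right) \left(- \frac{1}{263006}\right) = \frac{63861}{263006}$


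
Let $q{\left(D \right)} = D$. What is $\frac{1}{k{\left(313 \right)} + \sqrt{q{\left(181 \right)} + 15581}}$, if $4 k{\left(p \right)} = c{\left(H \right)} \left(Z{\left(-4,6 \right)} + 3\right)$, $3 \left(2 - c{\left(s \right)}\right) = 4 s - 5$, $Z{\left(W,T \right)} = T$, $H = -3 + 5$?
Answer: $- \frac{12}{84037} + \frac{16 \sqrt{15762}}{252111} \approx 0.0078249$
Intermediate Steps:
$H = 2$
$c{\left(s \right)} = \frac{11}{3} - \frac{4 s}{3}$ ($c{\left(s \right)} = 2 - \frac{4 s - 5}{3} = 2 - \frac{-5 + 4 s}{3} = 2 - \left(- \frac{5}{3} + \frac{4 s}{3}\right) = \frac{11}{3} - \frac{4 s}{3}$)
$k{\left(p \right)} = \frac{9}{4}$ ($k{\left(p \right)} = \frac{\left(\frac{11}{3} - \frac{8}{3}\right) \left(6 + 3\right)}{4} = \frac{\left(\frac{11}{3} - \frac{8}{3}\right) 9}{4} = \frac{1 \cdot 9}{4} = \frac{1}{4} \cdot 9 = \frac{9}{4}$)
$\frac{1}{k{\left(313 \right)} + \sqrt{q{\left(181 \right)} + 15581}} = \frac{1}{\frac{9}{4} + \sqrt{181 + 15581}} = \frac{1}{\frac{9}{4} + \sqrt{15762}}$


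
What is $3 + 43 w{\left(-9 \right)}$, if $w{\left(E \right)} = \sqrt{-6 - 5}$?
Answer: $3 + 43 i \sqrt{11} \approx 3.0 + 142.61 i$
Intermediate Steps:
$w{\left(E \right)} = i \sqrt{11}$ ($w{\left(E \right)} = \sqrt{-11} = i \sqrt{11}$)
$3 + 43 w{\left(-9 \right)} = 3 + 43 i \sqrt{11}$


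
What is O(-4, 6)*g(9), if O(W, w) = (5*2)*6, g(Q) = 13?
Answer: 780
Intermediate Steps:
O(W, w) = 60 (O(W, w) = 10*6 = 60)
O(-4, 6)*g(9) = 60*13 = 780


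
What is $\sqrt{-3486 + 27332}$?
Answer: $\sqrt{23846} \approx 154.42$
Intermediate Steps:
$\sqrt{-3486 + 27332} = \sqrt{23846}$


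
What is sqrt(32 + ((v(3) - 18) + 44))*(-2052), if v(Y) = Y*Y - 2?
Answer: -2052*sqrt(65) ≈ -16544.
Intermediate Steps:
v(Y) = -2 + Y**2 (v(Y) = Y**2 - 2 = -2 + Y**2)
sqrt(32 + ((v(3) - 18) + 44))*(-2052) = sqrt(32 + (((-2 + 3**2) - 18) + 44))*(-2052) = sqrt(32 + (((-2 + 9) - 18) + 44))*(-2052) = sqrt(32 + ((7 - 18) + 44))*(-2052) = sqrt(32 + (-11 + 44))*(-2052) = sqrt(32 + 33)*(-2052) = sqrt(65)*(-2052) = -2052*sqrt(65)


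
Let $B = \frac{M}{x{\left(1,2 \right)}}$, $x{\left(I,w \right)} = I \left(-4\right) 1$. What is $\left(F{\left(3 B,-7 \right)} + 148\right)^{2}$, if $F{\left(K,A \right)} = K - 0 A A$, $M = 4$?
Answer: $21025$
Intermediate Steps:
$x{\left(I,w \right)} = - 4 I$ ($x{\left(I,w \right)} = - 4 I 1 = - 4 I$)
$B = -1$ ($B = \frac{4}{\left(-4\right) 1} = \frac{4}{-4} = 4 \left(- \frac{1}{4}\right) = -1$)
$F{\left(K,A \right)} = K$ ($F{\left(K,A \right)} = K - 0 A = K - 0 = K + 0 = K$)
$\left(F{\left(3 B,-7 \right)} + 148\right)^{2} = \left(3 \left(-1\right) + 148\right)^{2} = \left(-3 + 148\right)^{2} = 145^{2} = 21025$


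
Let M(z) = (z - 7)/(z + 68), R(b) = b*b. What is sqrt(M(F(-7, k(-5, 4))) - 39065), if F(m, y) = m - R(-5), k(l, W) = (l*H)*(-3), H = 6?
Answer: I*sqrt(1406379)/6 ≈ 197.65*I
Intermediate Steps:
k(l, W) = -18*l (k(l, W) = (l*6)*(-3) = (6*l)*(-3) = -18*l)
R(b) = b**2
F(m, y) = -25 + m (F(m, y) = m - 1*(-5)**2 = m - 1*25 = m - 25 = -25 + m)
M(z) = (-7 + z)/(68 + z)
sqrt(M(F(-7, k(-5, 4))) - 39065) = sqrt((-7 + (-25 - 7))/(68 + (-25 - 7)) - 39065) = sqrt((-7 - 32)/(68 - 32) - 39065) = sqrt(-39/36 - 39065) = sqrt((1/36)*(-39) - 39065) = sqrt(-13/12 - 39065) = sqrt(-468793/12) = I*sqrt(1406379)/6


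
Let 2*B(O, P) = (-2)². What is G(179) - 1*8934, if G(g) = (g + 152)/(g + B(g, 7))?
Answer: -1616723/181 ≈ -8932.2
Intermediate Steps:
B(O, P) = 2 (B(O, P) = (½)*(-2)² = (½)*4 = 2)
G(g) = (152 + g)/(2 + g) (G(g) = (g + 152)/(g + 2) = (152 + g)/(2 + g))
G(179) - 1*8934 = (152 + 179)/(2 + 179) - 1*8934 = 331/181 - 8934 = -1616723/181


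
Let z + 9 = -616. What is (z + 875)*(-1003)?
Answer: -250750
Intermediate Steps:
z = -625 (z = -9 - 616 = -625)
(z + 875)*(-1003) = (-625 + 875)*(-1003) = 250*(-1003) = -250750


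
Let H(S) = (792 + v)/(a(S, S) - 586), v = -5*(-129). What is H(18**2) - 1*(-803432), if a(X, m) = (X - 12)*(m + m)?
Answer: 161963858317/201590 ≈ 8.0343e+5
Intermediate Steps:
a(X, m) = 2*m*(-12 + X) (a(X, m) = (-12 + X)*(2*m) = 2*m*(-12 + X))
v = 645
H(S) = 1437/(-586 + 2*S*(-12 + S)) (H(S) = (792 + 645)/(2*S*(-12 + S) - 586) = 1437/(-586 + 2*S*(-12 + S)))
H(18**2) - 1*(-803432) = 1437/(2*(-293 + 18**2*(-12 + 18**2))) - 1*(-803432) = 1437/(2*(-293 + 324*(-12 + 324))) + 803432 = 1437/(2*(-293 + 324*312)) + 803432 = 1437/(2*(-293 + 101088)) + 803432 = (1437/2)/100795 + 803432 = (1437/2)*(1/100795) + 803432 = 1437/201590 + 803432 = 161963858317/201590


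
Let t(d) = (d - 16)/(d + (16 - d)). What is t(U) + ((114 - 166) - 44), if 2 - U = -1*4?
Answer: -773/8 ≈ -96.625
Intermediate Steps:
U = 6 (U = 2 - (-1)*4 = 2 - 1*(-4) = 2 + 4 = 6)
t(d) = -1 + d/16 (t(d) = (-16 + d)/16 = (-16 + d)*(1/16) = -1 + d/16)
t(U) + ((114 - 166) - 44) = (-1 + (1/16)*6) + ((114 - 166) - 44) = (-1 + 3/8) + (-52 - 44) = -5/8 - 96 = -773/8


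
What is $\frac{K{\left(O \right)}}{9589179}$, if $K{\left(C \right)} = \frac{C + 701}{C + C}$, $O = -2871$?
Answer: $\frac{1085}{27530532909} \approx 3.9411 \cdot 10^{-8}$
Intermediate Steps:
$K{\left(C \right)} = \frac{701 + C}{2 C}$
$\frac{K{\left(O \right)}}{9589179} = \frac{\frac{1}{2} \frac{1}{-2871} \left(701 - 2871\right)}{9589179} = \frac{1}{2} \left(- \frac{1}{2871}\right) \left(-2170\right) \frac{1}{9589179} = \frac{1085}{2871} \cdot \frac{1}{9589179} = \frac{1085}{27530532909}$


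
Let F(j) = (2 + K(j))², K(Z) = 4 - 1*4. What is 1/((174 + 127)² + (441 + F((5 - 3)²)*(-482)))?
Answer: 1/89114 ≈ 1.1222e-5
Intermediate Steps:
K(Z) = 0 (K(Z) = 4 - 4 = 0)
F(j) = 4 (F(j) = (2 + 0)² = 2² = 4)
1/((174 + 127)² + (441 + F((5 - 3)²)*(-482))) = 1/((174 + 127)² + (441 + 4*(-482))) = 1/(301² + (441 - 1928)) = 1/(90601 - 1487) = 1/89114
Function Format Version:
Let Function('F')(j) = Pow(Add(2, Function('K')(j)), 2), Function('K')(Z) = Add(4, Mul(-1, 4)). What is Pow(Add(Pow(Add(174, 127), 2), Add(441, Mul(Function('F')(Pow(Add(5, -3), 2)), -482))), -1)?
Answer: Rational(1, 89114) ≈ 1.1222e-5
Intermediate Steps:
Function('K')(Z) = 0 (Function('K')(Z) = Add(4, -4) = 0)
Function('F')(j) = 4 (Function('F')(j) = Pow(Add(2, 0), 2) = Pow(2, 2) = 4)
Pow(Add(Pow(Add(174, 127), 2), Add(441, Mul(Function('F')(Pow(Add(5, -3), 2)), -482))), -1) = Pow(Add(Pow(Add(174, 127), 2), Add(441, Mul(4, -482))), -1) = Pow(Add(Pow(301, 2), Add(441, -1928)), -1) = Pow(Add(90601, -1487), -1) = Pow(89114, -1) = Rational(1, 89114)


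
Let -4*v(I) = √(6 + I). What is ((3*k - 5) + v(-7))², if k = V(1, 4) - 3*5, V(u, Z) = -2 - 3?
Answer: (260 + I)²/16 ≈ 4224.9 + 32.5*I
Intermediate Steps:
V(u, Z) = -5
v(I) = -√(6 + I)/4
k = -20 (k = -5 - 3*5 = -5 - 15 = -20)
((3*k - 5) + v(-7))² = ((3*(-20) - 5) - √(6 - 7)/4)² = ((-60 - 5) - I/4)² = (-65 - I/4)²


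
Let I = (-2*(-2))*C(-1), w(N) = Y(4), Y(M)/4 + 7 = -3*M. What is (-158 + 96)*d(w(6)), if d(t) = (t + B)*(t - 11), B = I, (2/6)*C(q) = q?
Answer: -474672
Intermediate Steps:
Y(M) = -28 - 12*M (Y(M) = -28 + 4*(-3*M) = -28 - 12*M)
C(q) = 3*q
w(N) = -76 (w(N) = -28 - 12*4 = -28 - 48 = -76)
I = -12 (I = (-2*(-2))*(3*(-1)) = 4*(-3) = -12)
B = -12
d(t) = (-12 + t)*(-11 + t) (d(t) = (t - 12)*(t - 11) = (-12 + t)*(-11 + t))
(-158 + 96)*d(w(6)) = (-158 + 96)*(132 + (-76)² - 23*(-76)) = -62*(132 + 5776 + 1748) = -62*7656 = -474672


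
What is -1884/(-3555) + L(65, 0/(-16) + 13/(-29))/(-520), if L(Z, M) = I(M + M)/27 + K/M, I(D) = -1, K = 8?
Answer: 8137387/14419080 ≈ 0.56435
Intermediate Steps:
L(Z, M) = -1/27 + 8/M
-1884/(-3555) + L(65, 0/(-16) + 13/(-29))/(-520) = -1884/(-3555) + ((216 - (0/(-16) + 13/(-29)))/(27*(0/(-16) + 13/(-29))))/(-520) = -1884*(-1/3555) + ((216 - (0*(-1/16) + 13*(-1/29)))/(27*(0*(-1/16) + 13*(-1/29))))*(-1/520) = 628/1185 + ((216 - (0 - 13/29))/(27*(0 - 13/29)))*(-1/520) = 628/1185 + ((216 - 1*(-13/29))/(27*(-13/29)))*(-1/520) = 628/1185 + ((1/27)*(-29/13)*(216 + 13/29))*(-1/520) = 628/1185 + ((1/27)*(-29/13)*(6277/29))*(-1/520) = 628/1185 - 6277/351*(-1/520) = 628/1185 + 6277/182520 = 8137387/14419080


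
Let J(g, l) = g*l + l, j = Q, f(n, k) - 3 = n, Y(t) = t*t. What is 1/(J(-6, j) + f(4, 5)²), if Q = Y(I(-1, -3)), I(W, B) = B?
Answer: ¼ ≈ 0.25000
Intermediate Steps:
Y(t) = t²
Q = 9 (Q = (-3)² = 9)
f(n, k) = 3 + n
j = 9
J(g, l) = l + g*l
1/(J(-6, j) + f(4, 5)²) = 1/(9*(1 - 6) + (3 + 4)²) = 1/(9*(-5) + 7²) = 1/(-45 + 49) = 1/4 = ¼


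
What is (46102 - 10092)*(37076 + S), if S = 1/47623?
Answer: 63581789267490/47623 ≈ 1.3351e+9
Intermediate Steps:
S = 1/47623 ≈ 2.0998e-5
(46102 - 10092)*(37076 + S) = (46102 - 10092)*(37076 + 1/47623) = 36010*(1765670349/47623) = 63581789267490/47623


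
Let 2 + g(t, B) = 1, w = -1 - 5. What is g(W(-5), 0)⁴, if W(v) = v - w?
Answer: 1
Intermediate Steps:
w = -6
W(v) = 6 + v (W(v) = v - 1*(-6) = v + 6 = 6 + v)
g(t, B) = -1 (g(t, B) = -2 + 1 = -1)
g(W(-5), 0)⁴ = (-1)⁴ = 1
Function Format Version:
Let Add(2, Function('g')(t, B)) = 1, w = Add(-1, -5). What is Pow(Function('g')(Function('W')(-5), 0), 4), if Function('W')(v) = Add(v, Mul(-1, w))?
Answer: 1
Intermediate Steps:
w = -6
Function('W')(v) = Add(6, v) (Function('W')(v) = Add(v, Mul(-1, -6)) = Add(v, 6) = Add(6, v))
Function('g')(t, B) = -1 (Function('g')(t, B) = Add(-2, 1) = -1)
Pow(Function('g')(Function('W')(-5), 0), 4) = Pow(-1, 4) = 1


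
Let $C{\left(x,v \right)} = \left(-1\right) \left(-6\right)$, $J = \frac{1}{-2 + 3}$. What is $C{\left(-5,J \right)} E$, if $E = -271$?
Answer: $-1626$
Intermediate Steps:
$J = 1$ ($J = 1^{-1} = 1$)
$C{\left(x,v \right)} = 6$
$C{\left(-5,J \right)} E = 6 \left(-271\right) = -1626$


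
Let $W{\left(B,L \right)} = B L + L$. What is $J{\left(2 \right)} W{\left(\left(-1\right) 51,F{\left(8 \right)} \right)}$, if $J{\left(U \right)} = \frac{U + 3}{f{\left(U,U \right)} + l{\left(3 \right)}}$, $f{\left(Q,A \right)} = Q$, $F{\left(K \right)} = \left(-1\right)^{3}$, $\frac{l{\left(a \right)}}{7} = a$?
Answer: $\frac{250}{23} \approx 10.87$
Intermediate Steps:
$l{\left(a \right)} = 7 a$
$F{\left(K \right)} = -1$
$J{\left(U \right)} = \frac{3 + U}{21 + U}$ ($J{\left(U \right)} = \frac{U + 3}{U + 7 \cdot 3} = \frac{3 + U}{U + 21} = \frac{3 + U}{21 + U}$)
$W{\left(B,L \right)} = L + B L$
$J{\left(2 \right)} W{\left(\left(-1\right) 51,F{\left(8 \right)} \right)} = \frac{3 + 2}{21 + 2} \left(- (1 - 51)\right) = \frac{1}{23} \cdot 5 \left(- (1 - 51)\right) = \frac{1}{23} \cdot 5 \left(\left(-1\right) \left(-50\right)\right) = \frac{5}{23} \cdot 50 = \frac{250}{23}$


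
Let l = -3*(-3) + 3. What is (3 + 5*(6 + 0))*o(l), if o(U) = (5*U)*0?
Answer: 0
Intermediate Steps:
l = 12 (l = 9 + 3 = 12)
o(U) = 0
(3 + 5*(6 + 0))*o(l) = (3 + 5*(6 + 0))*0 = (3 + 5*6)*0 = (3 + 30)*0 = 33*0 = 0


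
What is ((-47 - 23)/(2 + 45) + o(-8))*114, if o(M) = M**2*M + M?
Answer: -2794140/47 ≈ -59450.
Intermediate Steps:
o(M) = M + M**3 (o(M) = M**3 + M = M + M**3)
((-47 - 23)/(2 + 45) + o(-8))*114 = ((-47 - 23)/(2 + 45) + (-8 + (-8)**3))*114 = (-70/47 + (-8 - 512))*114 = (-70*1/47 - 520)*114 = (-70/47 - 520)*114 = -24510/47*114 = -2794140/47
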